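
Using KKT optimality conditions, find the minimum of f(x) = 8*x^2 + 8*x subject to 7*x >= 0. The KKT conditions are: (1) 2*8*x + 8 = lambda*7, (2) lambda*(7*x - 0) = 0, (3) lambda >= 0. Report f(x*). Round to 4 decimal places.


Step 1: Try lambda = 0 (constraint inactive).
x_unc = -8/(2*8) = -0.5
Check: 7*-0.5 = -3.5 < 0 -- violated!
Step 2: Constraint must be active: 7*x = 0
x* = 0/7 = 0.0
lambda = (2*8*0.0 + 8)/7 = 1.1429
Step 3: Compute optimal value.
f(x*) = 8*0.0^2 + 8*0.0 = 0.0


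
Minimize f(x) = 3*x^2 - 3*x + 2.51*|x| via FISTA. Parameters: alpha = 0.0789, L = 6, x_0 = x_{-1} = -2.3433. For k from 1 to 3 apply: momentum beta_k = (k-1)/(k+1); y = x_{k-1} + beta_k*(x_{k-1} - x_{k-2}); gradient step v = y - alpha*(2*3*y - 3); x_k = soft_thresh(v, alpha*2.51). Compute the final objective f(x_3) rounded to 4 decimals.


FISTA on f(x) = 3*x^2 - 3*x + 2.51*|x|
L = 6, alpha = 0.0789
Iteration 1: beta = 0.0, y = -2.3433 + 0.0*(-2.3433 + 2.3433) = -2.3433
  grad(y) = -17.0598, v = y - alpha*grad = -0.9973
  prox(v) = soft_thresh(-0.9973, 0.198) = -0.7992
Iteration 2: beta = 0.3333, y = -0.7992 + 0.3333*(-0.7992 + 2.3433) = -0.2846
  grad(y) = -4.7073, v = y - alpha*grad = 0.0869
  prox(v) = soft_thresh(0.0869, 0.198) = 0.0
Iteration 3: beta = 0.5, y = 0.0 + 0.5*(0.0 + 0.7992) = 0.3996
  grad(y) = -0.6023, v = y - alpha*grad = 0.4471
  prox(v) = soft_thresh(0.4471, 0.198) = 0.2491
f(x_3) = 3*0.2491^2 - 3*0.2491 + 2.51*|0.2491| = 0.0641


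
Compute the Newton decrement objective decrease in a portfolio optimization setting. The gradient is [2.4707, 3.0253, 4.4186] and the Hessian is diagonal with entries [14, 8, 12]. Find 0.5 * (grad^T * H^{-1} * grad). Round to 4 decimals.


Step 1: H is diagonal, so H^(-1) * g = [0.1765, 0.3782, 0.3682].
Step 2: g^T H^(-1) g = sum_i g_i^2 / H_ii
  = (2.4707)^2/14 + (3.0253)^2/8 + (4.4186)^2/12
  = 0.436 + 1.1441 + 1.627 = 3.2071
Step 3: Objective decrease = 0.5 * g^T H^(-1) g = 1.6035


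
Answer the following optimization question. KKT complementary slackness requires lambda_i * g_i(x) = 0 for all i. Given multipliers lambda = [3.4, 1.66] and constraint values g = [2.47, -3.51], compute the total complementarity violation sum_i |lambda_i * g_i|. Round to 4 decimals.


KKT complementary slackness check:
lambda_1 * g_1 = 3.4 * 2.47 = 8.398
lambda_2 * g_2 = 1.66 * -3.51 = -5.8266
Total violation = 8.398 + 5.8266 = 14.2246


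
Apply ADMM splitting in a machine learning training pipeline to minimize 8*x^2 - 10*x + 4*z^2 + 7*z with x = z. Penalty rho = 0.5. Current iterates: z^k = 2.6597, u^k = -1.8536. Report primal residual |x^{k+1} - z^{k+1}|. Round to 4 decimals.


ADMM iteration with rho = 0.5, z^k = 2.6597, u^k = -1.8536
Step 1: x-update.
Minimize 8*x^2 - 10*x + (0.5/2)*(x - 2.6597 - 1.8536)^2
FOC: (2*8 + 0.5)*x = 10 + 0.5*(2.6597 + 1.8536)
x^{k+1} = 0.7428
Step 2: z-update.
Minimize 4*z^2 + 7*z + (0.5/2)*(0.7428 - z - 1.8536)^2
FOC: (2*4 + 0.5)*z = -7 + 0.5*(0.7428 - 1.8536)
z^{k+1} = -0.8889
Step 3: u-update.
u^{k+1} = -1.8536 + 0.7428 + 0.8889 = -0.2219
Step 4: Primal residual = |0.7428 + 0.8889| = 1.6317


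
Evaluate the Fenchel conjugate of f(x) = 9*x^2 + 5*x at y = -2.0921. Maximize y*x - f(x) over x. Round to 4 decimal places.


f*(y) = sup_x {y*x - a*x^2 - b*x} = sup_x {(y-b)*x - a*x^2}
FOC: (y - b) - 2a*x = 0 => x* = (y - b)/(2a)
x* = (-2.0921 - 5)/(2*9) = -0.394
f*(-2.0921) = (y-b)^2/(4a) = (-2.0921 - 5)^2/(4*9)
= 50.2979/36 = 1.3972


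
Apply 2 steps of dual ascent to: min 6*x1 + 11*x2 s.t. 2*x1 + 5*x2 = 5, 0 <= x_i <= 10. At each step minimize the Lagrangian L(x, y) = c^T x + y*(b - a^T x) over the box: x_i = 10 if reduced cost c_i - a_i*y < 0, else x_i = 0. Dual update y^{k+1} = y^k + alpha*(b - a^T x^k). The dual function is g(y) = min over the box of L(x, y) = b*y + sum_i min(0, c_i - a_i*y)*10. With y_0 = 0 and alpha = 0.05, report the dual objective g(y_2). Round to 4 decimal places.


Dual ascent for LP: min 6*x1 + 11*x2, 2*x1 + 5*x2 = 5, 0 <= x_i <= 10
Step 1: y^k = 0.0, reduced costs: (6.0, 11.0)
  x^k = (0.0, 0.0), subgradient = b - a^T x = 5.0
  y^{k+1} = 0.0 + 0.05*5.0 = 0.25
Step 2: y^k = 0.25, reduced costs: (5.5, 9.75)
  x^k = (0.0, 0.0), subgradient = b - a^T x = 5.0
  y^{k+1} = 0.25 + 0.05*5.0 = 0.5
Dual objective at y_2 = 0.5: reduced costs (5.0, 8.5), box minimizer x = (0.0, 0.0)
g(y_2) = b*y + (c1 - a1*y)*x1 + (c2 - a2*y)*x2 = 5*0.5 + 5.0*0.0 + 8.5*0.0 = 2.5 + 0.0 + 0.0 = 2.5


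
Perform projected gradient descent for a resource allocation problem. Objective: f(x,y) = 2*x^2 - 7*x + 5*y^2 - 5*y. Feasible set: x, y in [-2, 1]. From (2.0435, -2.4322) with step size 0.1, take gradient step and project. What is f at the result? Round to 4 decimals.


Step 1: Compute gradient at (2.0435, -2.4322).
grad_x = 2*2*2.0435 - 7 = 1.174
grad_y = 2*5*-2.4322 - 5 = -29.322
Step 2: Gradient step.
x_raw = 2.0435 - 0.1*1.174 = 1.9261
y_raw = -2.4322 - 0.1*-29.322 = 0.5
Step 3: Project onto [-2, 1].
x_proj = clip(1.9261) = 1.0
y_proj = clip(0.5) = 0.5
Step 4: Evaluate f.
f(1.0, 0.5) = -6.25


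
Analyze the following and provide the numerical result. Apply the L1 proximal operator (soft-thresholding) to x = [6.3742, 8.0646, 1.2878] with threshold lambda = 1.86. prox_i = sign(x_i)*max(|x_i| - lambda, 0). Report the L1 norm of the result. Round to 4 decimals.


Soft-thresholding with lambda = 1.86:
prox(6.3742) = sign(6.3742)*max(|6.3742| - 1.86, 0) = 4.5142
prox(8.0646) = sign(8.0646)*max(|8.0646| - 1.86, 0) = 6.2046
prox(1.2878) = sign(1.2878)*max(|1.2878| - 1.86, 0) = 0.0
prox(x) = [4.5142, 6.2046, 0.0]
||prox(x)||_1 = 4.5142 + 6.2046 + 0.0 = 10.7188


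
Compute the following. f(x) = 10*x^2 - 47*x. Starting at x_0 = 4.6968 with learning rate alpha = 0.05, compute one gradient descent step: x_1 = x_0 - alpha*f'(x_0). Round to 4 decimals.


We compute the gradient at x_0 and apply the update.
f'(x) = 20*x - 47
f'(4.6968) = 20*4.6968 - 47 = 46.936
x_1 = 4.6968 - 0.05*46.936 = 2.35


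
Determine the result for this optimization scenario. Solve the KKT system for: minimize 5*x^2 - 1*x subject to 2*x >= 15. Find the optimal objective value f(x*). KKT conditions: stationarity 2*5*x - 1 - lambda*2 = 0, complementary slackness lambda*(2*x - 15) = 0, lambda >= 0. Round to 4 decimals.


Step 1: Try lambda = 0 (constraint inactive).
x_unc = 1/(2*5) = 0.1
Check: 2*0.1 = 0.2 < 15 -- violated!
Step 2: Constraint must be active: 2*x = 15
x* = 15/2 = 7.5
lambda = (2*5*7.5 - 1)/2 = 37.0
Step 3: Compute optimal value.
f(x*) = 5*7.5^2 - 1*7.5 = 273.75


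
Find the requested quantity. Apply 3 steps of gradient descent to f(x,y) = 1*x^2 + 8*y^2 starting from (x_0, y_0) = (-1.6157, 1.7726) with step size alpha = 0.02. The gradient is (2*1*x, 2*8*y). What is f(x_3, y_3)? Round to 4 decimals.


Gradient descent on f(x,y) = 1*x^2 + 8*y^2.
Starting point: (-1.6157, 1.7726), alpha = 0.02
Step 1: grad_x = 2*1*-1.6157 = -3.2314, grad_y = 2*8*1.7726 = 28.3616
  x_1 = -1.6157 - 0.02*-3.2314 = -1.5511
  y_1 = 1.7726 - 0.02*28.3616 = 1.2054
Step 2: grad_x = 2*1*-1.5511 = -3.1021, grad_y = 2*8*1.2054 = 19.2859
  x_2 = -1.5511 - 0.02*-3.1021 = -1.489
  y_2 = 1.2054 - 0.02*19.2859 = 0.8197
Step 3: grad_x = 2*1*-1.489 = -2.9781, grad_y = 2*8*0.8197 = 13.1144
  x_3 = -1.489 - 0.02*-2.9781 = -1.4295
  y_3 = 0.8197 - 0.02*13.1144 = 0.5574
f(-1.4295, 0.5574) = 1*(-1.4295)^2 + 8*0.5574^2 = 4.5286


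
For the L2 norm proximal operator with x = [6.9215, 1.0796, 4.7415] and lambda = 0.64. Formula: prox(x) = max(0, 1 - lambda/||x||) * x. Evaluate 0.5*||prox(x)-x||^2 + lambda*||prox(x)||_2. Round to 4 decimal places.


Step 1: Compute ||x||.
||x|| = 8.459
Step 2: Compute scaling factor.
scale = max(0, 1 - 0.64/8.459) = 0.9243
Step 3: prox(x) = [6.3978, 0.9979, 4.3828]
||prox(x)|| = 7.819
Step 4: Proximal objective.
0.5*||prox-x||^2 = 0.2048
lambda*||prox|| = 5.0042
Total = 5.209


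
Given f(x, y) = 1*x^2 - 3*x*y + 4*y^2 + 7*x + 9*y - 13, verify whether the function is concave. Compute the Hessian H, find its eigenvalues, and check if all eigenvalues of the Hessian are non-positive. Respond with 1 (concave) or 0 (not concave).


The Hessian of f(x,y) = 1*x^2 - 3*x*y + 4*y^2 + 7*x + 9*y - 13 is:
H = [[2, -3], [-3, 8]]
Trace = 2 + 8 = 10
Determinant = 2*8 - (-3)^2 = 7
Discriminant = (10)^2 - 4*7 = 72.0
Eigenvalues: lambda_1 = 0.7574, lambda_2 = 9.2426
The function is not concave.

0


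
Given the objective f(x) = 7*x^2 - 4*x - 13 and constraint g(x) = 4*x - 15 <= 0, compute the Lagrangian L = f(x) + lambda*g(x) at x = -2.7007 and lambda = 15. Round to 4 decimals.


Step 1: Evaluate f(x).
f(-2.7007) = 7*(-2.7007)^2 - 4*(-2.7007) - 13 = 48.8593
Step 2: Evaluate g(x).
g(-2.7007) = 4*-2.7007 - 15 = -25.8028
Step 3: Compute Lagrangian.
L = 48.8593 + 15*-25.8028 = -338.1827


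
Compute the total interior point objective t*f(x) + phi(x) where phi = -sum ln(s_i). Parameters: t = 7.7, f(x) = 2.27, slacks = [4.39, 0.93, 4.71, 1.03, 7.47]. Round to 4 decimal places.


Step 1: Compute log-barrier.
ln values: [1.4793, -0.0726, 1.5497, 0.0296, 2.0109]
phi = -(1.4793 - 0.0726 + 1.5497 + 0.0296 + 2.0109) = -4.9969
Step 2: Compute augmented objective.
t*f(x) = 7.7*2.27 = 17.479
Total = 17.479 - 4.9969 = 12.4821


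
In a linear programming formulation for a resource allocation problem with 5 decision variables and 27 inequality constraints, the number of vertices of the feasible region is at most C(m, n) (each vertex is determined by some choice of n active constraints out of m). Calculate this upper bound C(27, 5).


Each vertex corresponds to some choice of n active constraints out of m, so the number of vertices is at most C(m, n) = m! / (n!(m-n)!).
m = 27, n = 5
Numerator: 27 * 26 * 25 * 24 * 23
Denominator: 5! = 120
C(27, 5) = 80730


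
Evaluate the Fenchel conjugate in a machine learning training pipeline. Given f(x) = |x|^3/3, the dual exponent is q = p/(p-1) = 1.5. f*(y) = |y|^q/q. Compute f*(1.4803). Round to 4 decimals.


The conjugate exponent q satisfies 1/p + 1/q = 1.
p = 3, so q = 3/(3 - 1) = 1.5
|y|^q = 1.4803^1.5 = 1.801
f*(1.4803) = 1.801 / 1.5 = 1.2007


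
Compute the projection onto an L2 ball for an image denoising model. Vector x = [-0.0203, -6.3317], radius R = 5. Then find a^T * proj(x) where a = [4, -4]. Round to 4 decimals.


Step 1: Compute ||x|| (intermediates to 6 decimals).
||x|| = sqrt((-0.0203)^2 + (-6.3317)^2) = 6.331733
Step 2: Project.
Since ||x|| > R, scale = R/||x|| = 5/6.331733 = 0.789673, proj(x) = scale * x
proj(x) = [-0.01603, -4.999973]
Step 3: Dot product.
a^T * proj(x) = 4*(-0.01603) - 4*(-4.999973) = 19.9358


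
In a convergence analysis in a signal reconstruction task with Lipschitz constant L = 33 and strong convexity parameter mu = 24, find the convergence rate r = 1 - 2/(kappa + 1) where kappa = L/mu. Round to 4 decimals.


Step 1: Compute the condition number.
kappa = L/mu = 33/24 = 1.375
Step 2: Compute the convergence rate.
r = 1 - 2/(kappa + 1) = 1 - 2*mu/(L + mu) = (L - mu)/(L + mu) = 9/57 = 0.1579


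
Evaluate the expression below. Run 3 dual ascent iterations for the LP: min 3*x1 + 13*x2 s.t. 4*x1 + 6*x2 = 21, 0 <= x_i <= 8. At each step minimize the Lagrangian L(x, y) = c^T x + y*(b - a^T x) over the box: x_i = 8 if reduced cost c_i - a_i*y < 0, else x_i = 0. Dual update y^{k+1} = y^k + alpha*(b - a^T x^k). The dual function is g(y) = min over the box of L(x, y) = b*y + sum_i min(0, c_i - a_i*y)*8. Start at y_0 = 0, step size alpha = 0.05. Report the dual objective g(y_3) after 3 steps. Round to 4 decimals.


Dual ascent for LP: min 3*x1 + 13*x2, 4*x1 + 6*x2 = 21, 0 <= x_i <= 8
Step 1: y^k = 0.0, reduced costs: (3.0, 13.0)
  x^k = (0.0, 0.0), subgradient = b - a^T x = 21.0
  y^{k+1} = 0.0 + 0.05*21.0 = 1.05
Step 2: y^k = 1.05, reduced costs: (-1.2, 6.7)
  x^k = (8.0, 0.0), subgradient = b - a^T x = -11.0
  y^{k+1} = 1.05 + 0.05*-11.0 = 0.5
Step 3: y^k = 0.5, reduced costs: (1.0, 10.0)
  x^k = (0.0, 0.0), subgradient = b - a^T x = 21.0
  y^{k+1} = 0.5 + 0.05*21.0 = 1.55
Dual objective at y_3 = 1.55: reduced costs (-3.2, 3.7), box minimizer x = (8.0, 0.0)
g(y_3) = b*y + (c1 - a1*y)*x1 + (c2 - a2*y)*x2 = 21*1.55 + (-3.2)*8.0 + 3.7*0.0 = 32.55 - 25.6 + 0.0 = 6.95


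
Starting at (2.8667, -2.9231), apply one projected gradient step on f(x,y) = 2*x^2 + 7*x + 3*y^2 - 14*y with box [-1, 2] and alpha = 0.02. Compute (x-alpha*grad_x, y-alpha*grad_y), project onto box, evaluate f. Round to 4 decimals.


Step 1: Compute gradient at (2.8667, -2.9231).
grad_x = 2*2*2.8667 + 7 = 18.4668
grad_y = 2*3*-2.9231 - 14 = -31.5386
Step 2: Gradient step.
x_raw = 2.8667 - 0.02*18.4668 = 2.4974
y_raw = -2.9231 - 0.02*-31.5386 = -2.2923
Step 3: Project onto [-1, 2].
x_proj = clip(2.4974) = 2.0
y_proj = clip(-2.2923) = -1.0
Step 4: Evaluate f.
f(2.0, -1.0) = 39.0


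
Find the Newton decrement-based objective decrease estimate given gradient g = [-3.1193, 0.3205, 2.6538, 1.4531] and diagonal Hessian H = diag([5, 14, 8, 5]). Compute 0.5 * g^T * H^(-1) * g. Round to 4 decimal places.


Step 1: H is diagonal, so H^(-1) * g = [-0.6239, 0.0229, 0.3317, 0.2906].
Step 2: g^T H^(-1) g = sum_i g_i^2 / H_ii
  = (-3.1193)^2/5 + (0.3205)^2/14 + (2.6538)^2/8 + (1.4531)^2/5
  = 1.946 + 0.0073 + 0.8803 + 0.4223 = 3.256
Step 3: Objective decrease = 0.5 * g^T H^(-1) g = 1.628


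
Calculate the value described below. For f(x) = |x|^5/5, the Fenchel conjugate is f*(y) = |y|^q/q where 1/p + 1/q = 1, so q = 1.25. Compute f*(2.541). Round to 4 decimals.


The conjugate exponent q satisfies 1/p + 1/q = 1.
p = 5, so q = 5/(5 - 1) = 1.25
|y|^q = 2.541^1.25 = 3.2082
f*(2.541) = 3.2082 / 1.25 = 2.5665


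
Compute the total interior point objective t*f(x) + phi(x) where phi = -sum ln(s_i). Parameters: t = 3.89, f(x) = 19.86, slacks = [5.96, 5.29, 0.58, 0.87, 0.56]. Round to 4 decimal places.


Step 1: Compute log-barrier.
ln values: [1.7851, 1.6658, -0.5447, -0.1393, -0.5798]
phi = -(1.7851 + 1.6658 - 0.5447 - 0.1393 - 0.5798) = -2.1871
Step 2: Compute augmented objective.
t*f(x) = 3.89*19.86 = 77.2554
Total = 77.2554 - 2.1871 = 75.0683


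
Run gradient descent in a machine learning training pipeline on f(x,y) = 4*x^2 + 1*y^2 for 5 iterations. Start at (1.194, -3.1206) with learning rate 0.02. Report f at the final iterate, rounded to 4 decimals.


Gradient descent on f(x,y) = 4*x^2 + 1*y^2.
Starting point: (1.194, -3.1206), alpha = 0.02
Step 1: grad_x = 2*4*1.194 = 9.552, grad_y = 2*1*-3.1206 = -6.2412
  x_1 = 1.194 - 0.02*9.552 = 1.003
  y_1 = -3.1206 - 0.02*-6.2412 = -2.9958
Step 2: grad_x = 2*4*1.003 = 8.0237, grad_y = 2*1*-2.9958 = -5.9916
  x_2 = 1.003 - 0.02*8.0237 = 0.8425
  y_2 = -2.9958 - 0.02*-5.9916 = -2.8759
Step 3: grad_x = 2*4*0.8425 = 6.7399, grad_y = 2*1*-2.8759 = -5.7519
  x_3 = 0.8425 - 0.02*6.7399 = 0.7077
  y_3 = -2.8759 - 0.02*-5.7519 = -2.7609
Step 4: grad_x = 2*4*0.7077 = 5.6615, grad_y = 2*1*-2.7609 = -5.5218
  x_4 = 0.7077 - 0.02*5.6615 = 0.5945
  y_4 = -2.7609 - 0.02*-5.5218 = -2.6505
Step 5: grad_x = 2*4*0.5945 = 4.7557, grad_y = 2*1*-2.6505 = -5.3009
  x_5 = 0.5945 - 0.02*4.7557 = 0.4993
  y_5 = -2.6505 - 0.02*-5.3009 = -2.5445
f(0.4993, -2.5445) = 4*0.4993^2 + 1*(-2.5445)^2 = 7.4716


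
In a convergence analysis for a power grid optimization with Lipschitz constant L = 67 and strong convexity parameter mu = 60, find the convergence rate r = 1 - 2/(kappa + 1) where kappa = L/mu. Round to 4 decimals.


Step 1: Compute the condition number.
kappa = L/mu = 67/60 = 1.1167
Step 2: Compute the convergence rate.
r = 1 - 2/(kappa + 1) = 1 - 2*mu/(L + mu) = (L - mu)/(L + mu) = 7/127 = 0.0551


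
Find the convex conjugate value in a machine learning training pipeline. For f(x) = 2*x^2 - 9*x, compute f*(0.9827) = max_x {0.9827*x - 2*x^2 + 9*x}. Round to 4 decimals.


f*(y) = sup_x {y*x - a*x^2 - b*x} = sup_x {(y-b)*x - a*x^2}
FOC: (y - b) - 2a*x = 0 => x* = (y - b)/(2a)
x* = (0.9827 + 9)/(2*2) = 2.4957
f*(0.9827) = (y-b)^2/(4a) = (0.9827 + 9)^2/(4*2)
= 99.6543/8 = 12.4568


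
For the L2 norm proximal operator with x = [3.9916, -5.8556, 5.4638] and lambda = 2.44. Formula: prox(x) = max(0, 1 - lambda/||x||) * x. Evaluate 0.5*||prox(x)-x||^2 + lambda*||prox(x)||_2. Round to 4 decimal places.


Step 1: Compute ||x||.
||x|| = 8.9484
Step 2: Compute scaling factor.
scale = max(0, 1 - 2.44/8.9484) = 0.7273
Step 3: prox(x) = [2.9032, -4.2589, 3.974]
||prox(x)|| = 6.5084
Step 4: Proximal objective.
0.5*||prox-x||^2 = 2.9768
lambda*||prox|| = 15.8805
Total = 18.8573


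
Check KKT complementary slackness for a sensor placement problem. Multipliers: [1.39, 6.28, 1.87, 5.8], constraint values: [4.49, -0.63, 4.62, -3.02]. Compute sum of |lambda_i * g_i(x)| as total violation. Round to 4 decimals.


KKT complementary slackness check:
lambda_1 * g_1 = 1.39 * 4.49 = 6.2411
lambda_2 * g_2 = 6.28 * -0.63 = -3.9564
lambda_3 * g_3 = 1.87 * 4.62 = 8.6394
lambda_4 * g_4 = 5.8 * -3.02 = -17.516
Total violation = 6.2411 + 3.9564 + 8.6394 + 17.516 = 36.3529


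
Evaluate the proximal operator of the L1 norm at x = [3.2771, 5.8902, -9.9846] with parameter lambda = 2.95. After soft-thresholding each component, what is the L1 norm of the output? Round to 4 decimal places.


Soft-thresholding with lambda = 2.95:
prox(3.2771) = sign(3.2771)*max(|3.2771| - 2.95, 0) = 0.3271
prox(5.8902) = sign(5.8902)*max(|5.8902| - 2.95, 0) = 2.9402
prox(-9.9846) = sign(-9.9846)*max(|-9.9846| - 2.95, 0) = -7.0346
prox(x) = [0.3271, 2.9402, -7.0346]
||prox(x)||_1 = 0.3271 + 2.9402 + 7.0346 = 10.3019


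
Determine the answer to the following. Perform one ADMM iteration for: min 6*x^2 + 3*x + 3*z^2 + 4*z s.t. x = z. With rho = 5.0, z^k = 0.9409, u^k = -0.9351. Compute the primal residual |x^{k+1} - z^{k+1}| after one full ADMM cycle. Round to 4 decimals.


ADMM iteration with rho = 5.0, z^k = 0.9409, u^k = -0.9351
Step 1: x-update.
Minimize 6*x^2 + 3*x + (5.0/2)*(x - 0.9409 - 0.9351)^2
FOC: (2*6 + 5.0)*x = -3 + 5.0*(0.9409 + 0.9351)
x^{k+1} = 0.3753
Step 2: z-update.
Minimize 3*z^2 + 4*z + (5.0/2)*(0.3753 - z - 0.9351)^2
FOC: (2*3 + 5.0)*z = -4 + 5.0*(0.3753 - 0.9351)
z^{k+1} = -0.6181
Step 3: u-update.
u^{k+1} = -0.9351 + 0.3753 + 0.6181 = 0.0583
Step 4: Primal residual = |0.3753 + 0.6181| = 0.9934


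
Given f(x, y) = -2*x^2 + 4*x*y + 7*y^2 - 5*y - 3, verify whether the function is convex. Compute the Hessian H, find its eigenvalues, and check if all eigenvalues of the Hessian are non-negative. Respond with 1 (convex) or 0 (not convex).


The Hessian of f(x,y) = -2*x^2 + 4*x*y + 7*y^2 - 5*y - 3 is:
H = [[-4, 4], [4, 14]]
Trace = -4 + 14 = 10
Determinant = -4*14 - (4)^2 = -72
Discriminant = (10)^2 - 4*-72 = 388.0
Eigenvalues: lambda_1 = -4.8489, lambda_2 = 14.8489
The function is not convex.

0


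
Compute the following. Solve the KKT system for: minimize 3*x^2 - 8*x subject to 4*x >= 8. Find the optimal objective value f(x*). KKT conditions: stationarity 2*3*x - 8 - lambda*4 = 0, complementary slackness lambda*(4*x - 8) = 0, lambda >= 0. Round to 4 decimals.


Step 1: Try lambda = 0 (constraint inactive).
x_unc = 8/(2*3) = 1.3333
Check: 4*1.3333 = 5.3332 < 8 -- violated!
Step 2: Constraint must be active: 4*x = 8
x* = 8/4 = 2.0
lambda = (2*3*2.0 - 8)/4 = 1.0
Step 3: Compute optimal value.
f(x*) = 3*2.0^2 - 8*2.0 = -4.0


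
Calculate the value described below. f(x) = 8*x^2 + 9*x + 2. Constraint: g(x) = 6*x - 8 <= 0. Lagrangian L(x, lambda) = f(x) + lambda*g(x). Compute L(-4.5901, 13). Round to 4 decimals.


Step 1: Evaluate f(x).
f(-4.5901) = 8*(-4.5901)^2 + 9*(-4.5901) + 2 = 129.2412
Step 2: Evaluate g(x).
g(-4.5901) = 6*-4.5901 - 8 = -35.5406
Step 3: Compute Lagrangian.
L = 129.2412 + 13*-35.5406 = -332.7866


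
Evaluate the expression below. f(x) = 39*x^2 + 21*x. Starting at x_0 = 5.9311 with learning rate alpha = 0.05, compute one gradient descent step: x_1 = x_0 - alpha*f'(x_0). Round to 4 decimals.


We compute the gradient at x_0 and apply the update.
f'(x) = 78*x + 21
f'(5.9311) = 78*5.9311 + 21 = 483.6258
x_1 = 5.9311 - 0.05*483.6258 = -18.2502


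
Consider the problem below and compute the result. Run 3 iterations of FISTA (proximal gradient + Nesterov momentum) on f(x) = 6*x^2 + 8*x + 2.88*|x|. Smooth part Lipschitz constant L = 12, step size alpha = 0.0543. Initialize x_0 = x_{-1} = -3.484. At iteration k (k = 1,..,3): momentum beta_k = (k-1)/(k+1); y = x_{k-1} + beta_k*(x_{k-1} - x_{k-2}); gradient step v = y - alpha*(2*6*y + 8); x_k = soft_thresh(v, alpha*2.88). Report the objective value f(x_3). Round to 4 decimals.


FISTA on f(x) = 6*x^2 + 8*x + 2.88*|x|
L = 12, alpha = 0.0543
Iteration 1: beta = 0.0, y = -3.484 + 0.0*(-3.484 + 3.484) = -3.484
  grad(y) = -33.808, v = y - alpha*grad = -1.6482
  prox(v) = soft_thresh(-1.6482, 0.1564) = -1.4918
Iteration 2: beta = 0.3333, y = -1.4918 + 0.3333*(-1.4918 + 3.484) = -0.8278
  grad(y) = -1.9335, v = y - alpha*grad = -0.7228
  prox(v) = soft_thresh(-0.7228, 0.1564) = -0.5664
Iteration 3: beta = 0.5, y = -0.5664 + 0.5*(-0.5664 + 1.4918) = -0.1037
  grad(y) = 6.7555, v = y - alpha*grad = -0.4705
  prox(v) = soft_thresh(-0.4705, 0.1564) = -0.3141
f(x_3) = 6*(-0.3141)^2 + 8*(-0.3141) + 2.88*|-0.3141| = -1.0163


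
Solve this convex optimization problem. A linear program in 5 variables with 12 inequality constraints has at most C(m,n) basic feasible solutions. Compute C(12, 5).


Each vertex corresponds to some choice of n active constraints out of m, so the number of vertices is at most C(m, n) = m! / (n!(m-n)!).
m = 12, n = 5
Numerator: 12 * 11 * 10 * 9 * 8
Denominator: 5! = 120
C(12, 5) = 792


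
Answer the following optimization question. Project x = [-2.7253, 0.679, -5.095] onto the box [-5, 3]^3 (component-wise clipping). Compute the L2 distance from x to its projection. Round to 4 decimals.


Project each component onto [-5, 3].
clip(-2.7253) = -2.7253, clip(0.679) = 0.679, clip(-5.095) = -5.0
Projection = [-2.7253, 0.679, -5.0]
Squared diffs: [0.0, 0.0, 0.009]
Distance = sqrt(0.009) = 0.095


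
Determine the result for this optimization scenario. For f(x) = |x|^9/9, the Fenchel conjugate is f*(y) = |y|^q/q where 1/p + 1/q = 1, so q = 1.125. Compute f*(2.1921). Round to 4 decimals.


The conjugate exponent q satisfies 1/p + 1/q = 1.
p = 9, so q = 9/(9 - 1) = 1.125
|y|^q = 2.1921^1.125 = 2.4181
f*(2.1921) = 2.4181 / 1.125 = 2.1494


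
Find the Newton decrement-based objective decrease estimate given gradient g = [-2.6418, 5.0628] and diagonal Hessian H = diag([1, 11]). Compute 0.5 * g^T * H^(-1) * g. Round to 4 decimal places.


Step 1: H is diagonal, so H^(-1) * g = [-2.6418, 0.4603].
Step 2: g^T H^(-1) g = sum_i g_i^2 / H_ii
  = (-2.6418)^2/1 + (5.0628)^2/11
  = 6.9791 + 2.3302 = 9.3093
Step 3: Objective decrease = 0.5 * g^T H^(-1) g = 4.6546


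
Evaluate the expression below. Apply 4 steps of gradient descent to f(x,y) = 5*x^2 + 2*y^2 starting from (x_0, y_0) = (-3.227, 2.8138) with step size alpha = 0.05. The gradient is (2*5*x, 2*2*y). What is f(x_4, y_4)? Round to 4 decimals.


Gradient descent on f(x,y) = 5*x^2 + 2*y^2.
Starting point: (-3.227, 2.8138), alpha = 0.05
Step 1: grad_x = 2*5*-3.227 = -32.27, grad_y = 2*2*2.8138 = 11.2552
  x_1 = -3.227 - 0.05*-32.27 = -1.6135
  y_1 = 2.8138 - 0.05*11.2552 = 2.251
Step 2: grad_x = 2*5*-1.6135 = -16.135, grad_y = 2*2*2.251 = 9.0042
  x_2 = -1.6135 - 0.05*-16.135 = -0.8068
  y_2 = 2.251 - 0.05*9.0042 = 1.8008
Step 3: grad_x = 2*5*-0.8068 = -8.0675, grad_y = 2*2*1.8008 = 7.2033
  x_3 = -0.8068 - 0.05*-8.0675 = -0.4034
  y_3 = 1.8008 - 0.05*7.2033 = 1.4407
Step 4: grad_x = 2*5*-0.4034 = -4.0338, grad_y = 2*2*1.4407 = 5.7627
  x_4 = -0.4034 - 0.05*-4.0338 = -0.2017
  y_4 = 1.4407 - 0.05*5.7627 = 1.1525
f(-0.2017, 1.1525) = 5*(-0.2017)^2 + 2*1.1525^2 = 2.8601


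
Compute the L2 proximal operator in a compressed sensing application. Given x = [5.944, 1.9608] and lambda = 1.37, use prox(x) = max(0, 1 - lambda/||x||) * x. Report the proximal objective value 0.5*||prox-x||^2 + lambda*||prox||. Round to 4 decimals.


Step 1: Compute ||x||.
||x|| = 6.2591
Step 2: Compute scaling factor.
scale = max(0, 1 - 1.37/6.2591) = 0.7811
Step 3: prox(x) = [4.643, 1.5316]
||prox(x)|| = 4.8891
Step 4: Proximal objective.
0.5*||prox-x||^2 = 0.9385
lambda*||prox|| = 6.6981
Total = 7.6365


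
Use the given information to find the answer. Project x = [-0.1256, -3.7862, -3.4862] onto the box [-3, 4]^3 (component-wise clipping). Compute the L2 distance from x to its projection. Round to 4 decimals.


Project each component onto [-3, 4].
clip(-0.1256) = -0.1256, clip(-3.7862) = -3.0, clip(-3.4862) = -3.0
Projection = [-0.1256, -3.0, -3.0]
Squared diffs: [0.0, 0.6181, 0.2364]
Distance = sqrt(0.8545) = 0.9244


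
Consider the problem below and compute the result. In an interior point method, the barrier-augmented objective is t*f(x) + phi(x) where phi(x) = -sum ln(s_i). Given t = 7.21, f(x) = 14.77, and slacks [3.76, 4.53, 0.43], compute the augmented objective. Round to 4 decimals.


Step 1: Compute log-barrier.
ln values: [1.3244, 1.5107, -0.844]
phi = -(1.3244 + 1.5107 - 0.844) = -1.9912
Step 2: Compute augmented objective.
t*f(x) = 7.21*14.77 = 106.4917
Total = 106.4917 - 1.9912 = 104.5005


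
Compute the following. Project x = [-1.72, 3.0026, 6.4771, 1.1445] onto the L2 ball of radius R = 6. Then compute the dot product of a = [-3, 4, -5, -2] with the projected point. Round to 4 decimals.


Step 1: Compute ||x|| (intermediates to 6 decimals).
||x|| = sqrt((-1.72)^2 + 3.0026^2 + 6.4771^2 + 1.1445^2) = 7.43214
Step 2: Project.
Since ||x|| > R, scale = R/||x|| = 6/7.43214 = 0.807304, proj(x) = scale * x
proj(x) = [-1.388563, 2.424011, 5.228989, 0.923959]
Step 3: Dot product.
a^T * proj(x) = -3*(-1.388563) + 4*2.424011 - 5*5.228989 - 2*0.923959 = -14.1311


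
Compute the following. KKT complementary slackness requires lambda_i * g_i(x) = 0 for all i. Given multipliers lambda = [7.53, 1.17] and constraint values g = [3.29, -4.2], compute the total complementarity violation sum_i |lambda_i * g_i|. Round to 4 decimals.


KKT complementary slackness check:
lambda_1 * g_1 = 7.53 * 3.29 = 24.7737
lambda_2 * g_2 = 1.17 * -4.2 = -4.914
Total violation = 24.7737 + 4.914 = 29.6877


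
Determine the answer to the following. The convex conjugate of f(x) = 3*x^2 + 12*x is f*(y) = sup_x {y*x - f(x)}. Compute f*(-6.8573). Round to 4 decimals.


f*(y) = sup_x {y*x - a*x^2 - b*x} = sup_x {(y-b)*x - a*x^2}
FOC: (y - b) - 2a*x = 0 => x* = (y - b)/(2a)
x* = (-6.8573 - 12)/(2*3) = -3.1429
f*(-6.8573) = (y-b)^2/(4a) = (-6.8573 - 12)^2/(4*3)
= 355.5978/12 = 29.6331


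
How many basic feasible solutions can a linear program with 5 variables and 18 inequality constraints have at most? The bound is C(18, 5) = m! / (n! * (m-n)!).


Each vertex corresponds to some choice of n active constraints out of m, so the number of vertices is at most C(m, n) = m! / (n!(m-n)!).
m = 18, n = 5
Numerator: 18 * 17 * 16 * 15 * 14
Denominator: 5! = 120
C(18, 5) = 8568


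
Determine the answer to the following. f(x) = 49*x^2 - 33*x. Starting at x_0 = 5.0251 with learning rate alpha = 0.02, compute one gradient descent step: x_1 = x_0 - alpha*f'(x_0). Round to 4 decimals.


We compute the gradient at x_0 and apply the update.
f'(x) = 98*x - 33
f'(5.0251) = 98*5.0251 - 33 = 459.4598
x_1 = 5.0251 - 0.02*459.4598 = -4.1641


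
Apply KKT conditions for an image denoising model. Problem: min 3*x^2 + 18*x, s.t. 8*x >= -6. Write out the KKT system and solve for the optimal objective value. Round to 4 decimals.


Step 1: Try lambda = 0 (constraint inactive).
x_unc = -18/(2*3) = -3.0
Check: 8*-3.0 = -24.0 < -6 -- violated!
Step 2: Constraint must be active: 8*x = -6
x* = -6/8 = -0.75
lambda = (2*3*(-0.75) + 18)/8 = 1.6875
Step 3: Compute optimal value.
f(x*) = 3*(-0.75)^2 + 18*(-0.75) = -11.8125


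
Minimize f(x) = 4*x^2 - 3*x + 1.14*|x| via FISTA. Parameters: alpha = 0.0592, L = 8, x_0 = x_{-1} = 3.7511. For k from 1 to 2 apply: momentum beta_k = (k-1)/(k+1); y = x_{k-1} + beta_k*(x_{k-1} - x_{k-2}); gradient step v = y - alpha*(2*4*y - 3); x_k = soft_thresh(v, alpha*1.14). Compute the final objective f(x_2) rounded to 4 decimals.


FISTA on f(x) = 4*x^2 - 3*x + 1.14*|x|
L = 8, alpha = 0.0592
Iteration 1: beta = 0.0, y = 3.7511 + 0.0*(3.7511 - 3.7511) = 3.7511
  grad(y) = 27.0088, v = y - alpha*grad = 2.1522
  prox(v) = soft_thresh(2.1522, 0.0675) = 2.0847
Iteration 2: beta = 0.3333, y = 2.0847 + 0.3333*(2.0847 - 3.7511) = 1.5292
  grad(y) = 9.2338, v = y - alpha*grad = 0.9826
  prox(v) = soft_thresh(0.9826, 0.0675) = 0.9151
f(x_2) = 4*0.9151^2 - 3*0.9151 + 1.14*|0.9151| = 1.6475


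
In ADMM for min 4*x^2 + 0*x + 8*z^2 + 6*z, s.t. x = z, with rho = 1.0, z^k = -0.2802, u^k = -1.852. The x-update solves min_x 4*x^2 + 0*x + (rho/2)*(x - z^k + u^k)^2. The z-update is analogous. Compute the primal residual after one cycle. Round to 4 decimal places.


ADMM iteration with rho = 1.0, z^k = -0.2802, u^k = -1.852
Step 1: x-update.
Minimize 4*x^2 + 0*x + (1.0/2)*(x + 0.2802 - 1.852)^2
FOC: (2*4 + 1.0)*x = 0 + 1.0*(-0.2802 + 1.852)
x^{k+1} = 0.1746
Step 2: z-update.
Minimize 8*z^2 + 6*z + (1.0/2)*(0.1746 - z - 1.852)^2
FOC: (2*8 + 1.0)*z = -6 + 1.0*(0.1746 - 1.852)
z^{k+1} = -0.4516
Step 3: u-update.
u^{k+1} = -1.852 + 0.1746 + 0.4516 = -1.2257
Step 4: Primal residual = |0.1746 + 0.4516| = 0.6263


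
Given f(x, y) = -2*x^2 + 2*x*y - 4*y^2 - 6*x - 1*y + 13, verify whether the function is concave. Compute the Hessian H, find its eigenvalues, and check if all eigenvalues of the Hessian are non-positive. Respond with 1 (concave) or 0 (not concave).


The Hessian of f(x,y) = -2*x^2 + 2*x*y - 4*y^2 - 6*x - 1*y + 13 is:
H = [[-4, 2], [2, -8]]
Trace = -4 - 8 = -12
Determinant = -4*-8 - (2)^2 = 28
Discriminant = (-12)^2 - 4*28 = 32.0
Eigenvalues: lambda_1 = -8.8284, lambda_2 = -3.1716
The function is concave.

1


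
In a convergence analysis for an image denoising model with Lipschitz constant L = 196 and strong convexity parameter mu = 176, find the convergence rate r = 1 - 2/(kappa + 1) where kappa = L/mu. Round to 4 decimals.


Step 1: Compute the condition number.
kappa = L/mu = 196/176 = 1.1136
Step 2: Compute the convergence rate.
r = 1 - 2/(kappa + 1) = 1 - 2*mu/(L + mu) = (L - mu)/(L + mu) = 20/372 = 0.0538


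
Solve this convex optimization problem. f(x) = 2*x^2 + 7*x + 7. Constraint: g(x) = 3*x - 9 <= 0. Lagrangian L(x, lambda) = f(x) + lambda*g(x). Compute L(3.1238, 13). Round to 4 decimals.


Step 1: Evaluate f(x).
f(3.1238) = 2*3.1238^2 + 7*3.1238 + 7 = 48.3829
Step 2: Evaluate g(x).
g(3.1238) = 3*3.1238 - 9 = 0.3714
Step 3: Compute Lagrangian.
L = 48.3829 + 13*0.3714 = 53.2111


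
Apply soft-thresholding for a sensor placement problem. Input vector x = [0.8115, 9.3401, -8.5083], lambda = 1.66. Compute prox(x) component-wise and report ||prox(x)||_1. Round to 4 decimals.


Soft-thresholding with lambda = 1.66:
prox(0.8115) = sign(0.8115)*max(|0.8115| - 1.66, 0) = 0.0
prox(9.3401) = sign(9.3401)*max(|9.3401| - 1.66, 0) = 7.6801
prox(-8.5083) = sign(-8.5083)*max(|-8.5083| - 1.66, 0) = -6.8483
prox(x) = [0.0, 7.6801, -6.8483]
||prox(x)||_1 = 0.0 + 7.6801 + 6.8483 = 14.5284


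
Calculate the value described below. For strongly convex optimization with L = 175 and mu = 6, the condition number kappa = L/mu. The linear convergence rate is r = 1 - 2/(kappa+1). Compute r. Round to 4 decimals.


Step 1: Compute the condition number.
kappa = L/mu = 175/6 = 29.1667
Step 2: Compute the convergence rate.
r = 1 - 2/(kappa + 1) = 1 - 2*mu/(L + mu) = (L - mu)/(L + mu) = 169/181 = 0.9337


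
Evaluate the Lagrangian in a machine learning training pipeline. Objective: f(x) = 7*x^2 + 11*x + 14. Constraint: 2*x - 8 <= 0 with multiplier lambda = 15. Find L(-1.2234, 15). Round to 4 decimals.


Step 1: Evaluate f(x).
f(-1.2234) = 7*(-1.2234)^2 + 11*(-1.2234) + 14 = 11.0196
Step 2: Evaluate g(x).
g(-1.2234) = 2*-1.2234 - 8 = -10.4468
Step 3: Compute Lagrangian.
L = 11.0196 + 15*-10.4468 = -145.6824


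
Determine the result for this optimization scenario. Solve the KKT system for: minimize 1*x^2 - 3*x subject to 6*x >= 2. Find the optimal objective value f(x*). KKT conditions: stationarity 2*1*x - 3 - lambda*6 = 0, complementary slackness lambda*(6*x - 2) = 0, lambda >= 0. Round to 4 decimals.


Step 1: Try lambda = 0 (constraint inactive).
Stationarity: 2*1*x - 3 = 0
x* = 3/(2*1) = 1.5
Check constraint: 6*1.5 = 9.0 >= 2 -- satisfied.
Step 2: Compute optimal value.
f(x*) = 1*1.5^2 - 3*1.5 = -2.25


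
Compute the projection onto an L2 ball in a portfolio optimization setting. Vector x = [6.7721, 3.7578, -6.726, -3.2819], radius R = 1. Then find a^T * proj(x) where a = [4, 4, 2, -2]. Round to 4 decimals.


Step 1: Compute ||x|| (intermediates to 6 decimals).
||x|| = sqrt(6.7721^2 + 3.7578^2 + (-6.726)^2 + (-3.2819)^2) = 10.769974
Step 2: Project.
Since ||x|| > R, scale = R/||x|| = 1/10.769974 = 0.092851, proj(x) = scale * x
proj(x) = [0.628796, 0.348915, -0.624516, -0.304728]
Step 3: Dot product.
a^T * proj(x) = 4*0.628796 + 4*0.348915 + 2*(-0.624516) - 2*(-0.304728) = 3.2713


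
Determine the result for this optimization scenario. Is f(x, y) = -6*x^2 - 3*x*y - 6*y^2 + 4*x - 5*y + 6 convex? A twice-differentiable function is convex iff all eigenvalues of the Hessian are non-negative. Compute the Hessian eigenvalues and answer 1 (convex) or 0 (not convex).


The Hessian of f(x,y) = -6*x^2 - 3*x*y - 6*y^2 + 4*x - 5*y + 6 is:
H = [[-12, -3], [-3, -12]]
Trace = -12 - 12 = -24
Determinant = -12*-12 - (-3)^2 = 135
Discriminant = (-24)^2 - 4*135 = 36.0
Eigenvalues: lambda_1 = -15.0, lambda_2 = -9.0
The function is not convex.

0


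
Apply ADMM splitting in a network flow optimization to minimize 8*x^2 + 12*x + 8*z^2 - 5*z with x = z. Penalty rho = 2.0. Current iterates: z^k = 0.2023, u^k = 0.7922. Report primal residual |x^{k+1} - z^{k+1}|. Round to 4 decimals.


ADMM iteration with rho = 2.0, z^k = 0.2023, u^k = 0.7922
Step 1: x-update.
Minimize 8*x^2 + 12*x + (2.0/2)*(x - 0.2023 + 0.7922)^2
FOC: (2*8 + 2.0)*x = -12 + 2.0*(0.2023 - 0.7922)
x^{k+1} = -0.7322
Step 2: z-update.
Minimize 8*z^2 - 5*z + (2.0/2)*(-0.7322 - z + 0.7922)^2
FOC: (2*8 + 2.0)*z = 5 + 2.0*(-0.7322 + 0.7922)
z^{k+1} = 0.2844
Step 3: u-update.
u^{k+1} = 0.7922 - 0.7322 - 0.2844 = -0.2245
Step 4: Primal residual = |-0.7322 - 0.2844| = 1.0167


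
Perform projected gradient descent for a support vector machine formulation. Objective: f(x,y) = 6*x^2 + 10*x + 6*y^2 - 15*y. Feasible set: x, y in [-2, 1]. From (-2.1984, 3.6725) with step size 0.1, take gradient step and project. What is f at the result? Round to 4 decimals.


Step 1: Compute gradient at (-2.1984, 3.6725).
grad_x = 2*6*-2.1984 + 10 = -16.3808
grad_y = 2*6*3.6725 - 15 = 29.07
Step 2: Gradient step.
x_raw = -2.1984 - 0.1*-16.3808 = -0.5603
y_raw = 3.6725 - 0.1*29.07 = 0.7655
Step 3: Project onto [-2, 1].
x_proj = clip(-0.5603) = -0.5603
y_proj = clip(0.7655) = 0.7655
Step 4: Evaluate f.
f(-0.5603, 0.7655) = -11.686


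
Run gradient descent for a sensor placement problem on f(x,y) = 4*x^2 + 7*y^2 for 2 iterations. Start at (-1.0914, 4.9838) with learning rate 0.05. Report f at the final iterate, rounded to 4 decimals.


Gradient descent on f(x,y) = 4*x^2 + 7*y^2.
Starting point: (-1.0914, 4.9838), alpha = 0.05
Step 1: grad_x = 2*4*-1.0914 = -8.7312, grad_y = 2*7*4.9838 = 69.7732
  x_1 = -1.0914 - 0.05*-8.7312 = -0.6548
  y_1 = 4.9838 - 0.05*69.7732 = 1.4951
Step 2: grad_x = 2*4*-0.6548 = -5.2387, grad_y = 2*7*1.4951 = 20.932
  x_2 = -0.6548 - 0.05*-5.2387 = -0.3929
  y_2 = 1.4951 - 0.05*20.932 = 0.4485
f(-0.3929, 0.4485) = 4*(-0.3929)^2 + 7*0.4485^2 = 2.0258


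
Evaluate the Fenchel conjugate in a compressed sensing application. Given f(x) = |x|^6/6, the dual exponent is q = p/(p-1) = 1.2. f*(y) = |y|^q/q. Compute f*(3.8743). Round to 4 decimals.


The conjugate exponent q satisfies 1/p + 1/q = 1.
p = 6, so q = 6/(6 - 1) = 1.2
|y|^q = 3.8743^1.2 = 5.0796
f*(3.8743) = 5.0796 / 1.2 = 4.233


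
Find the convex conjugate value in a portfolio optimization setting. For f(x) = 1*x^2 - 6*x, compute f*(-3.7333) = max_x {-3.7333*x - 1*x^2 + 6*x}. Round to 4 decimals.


f*(y) = sup_x {y*x - a*x^2 - b*x} = sup_x {(y-b)*x - a*x^2}
FOC: (y - b) - 2a*x = 0 => x* = (y - b)/(2a)
x* = (-3.7333 + 6)/(2*1) = 1.1334
f*(-3.7333) = (y-b)^2/(4a) = (-3.7333 + 6)^2/(4*1)
= 5.1379/4 = 1.2845


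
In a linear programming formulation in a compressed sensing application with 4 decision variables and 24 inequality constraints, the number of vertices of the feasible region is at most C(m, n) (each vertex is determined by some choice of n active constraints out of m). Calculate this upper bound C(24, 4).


Each vertex corresponds to some choice of n active constraints out of m, so the number of vertices is at most C(m, n) = m! / (n!(m-n)!).
m = 24, n = 4
Numerator: 24 * 23 * 22 * 21
Denominator: 4! = 24
C(24, 4) = 10626


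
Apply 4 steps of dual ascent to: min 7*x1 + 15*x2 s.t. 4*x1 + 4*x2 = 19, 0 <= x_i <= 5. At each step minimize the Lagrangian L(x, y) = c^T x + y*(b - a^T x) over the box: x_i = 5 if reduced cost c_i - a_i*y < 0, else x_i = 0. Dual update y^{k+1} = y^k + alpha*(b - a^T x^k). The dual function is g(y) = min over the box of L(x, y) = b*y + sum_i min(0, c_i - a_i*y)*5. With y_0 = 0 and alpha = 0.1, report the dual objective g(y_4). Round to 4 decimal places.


Dual ascent for LP: min 7*x1 + 15*x2, 4*x1 + 4*x2 = 19, 0 <= x_i <= 5
Step 1: y^k = 0.0, reduced costs: (7.0, 15.0)
  x^k = (0.0, 0.0), subgradient = b - a^T x = 19.0
  y^{k+1} = 0.0 + 0.1*19.0 = 1.9
Step 2: y^k = 1.9, reduced costs: (-0.6, 7.4)
  x^k = (5.0, 0.0), subgradient = b - a^T x = -1.0
  y^{k+1} = 1.9 + 0.1*-1.0 = 1.8
Step 3: y^k = 1.8, reduced costs: (-0.2, 7.8)
  x^k = (5.0, 0.0), subgradient = b - a^T x = -1.0
  y^{k+1} = 1.8 + 0.1*-1.0 = 1.7
Step 4: y^k = 1.7, reduced costs: (0.2, 8.2)
  x^k = (0.0, 0.0), subgradient = b - a^T x = 19.0
  y^{k+1} = 1.7 + 0.1*19.0 = 3.6
Dual objective at y_4 = 3.6: reduced costs (-7.4, 0.6), box minimizer x = (5.0, 0.0)
g(y_4) = b*y + (c1 - a1*y)*x1 + (c2 - a2*y)*x2 = 19*3.6 + (-7.4)*5.0 + 0.6*0.0 = 68.4 - 37.0 + 0.0 = 31.4


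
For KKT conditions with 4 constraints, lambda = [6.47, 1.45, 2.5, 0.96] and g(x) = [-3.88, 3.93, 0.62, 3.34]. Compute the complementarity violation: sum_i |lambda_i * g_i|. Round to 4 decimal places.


KKT complementary slackness check:
lambda_1 * g_1 = 6.47 * -3.88 = -25.1036
lambda_2 * g_2 = 1.45 * 3.93 = 5.6985
lambda_3 * g_3 = 2.5 * 0.62 = 1.55
lambda_4 * g_4 = 0.96 * 3.34 = 3.2064
Total violation = 25.1036 + 5.6985 + 1.55 + 3.2064 = 35.5585


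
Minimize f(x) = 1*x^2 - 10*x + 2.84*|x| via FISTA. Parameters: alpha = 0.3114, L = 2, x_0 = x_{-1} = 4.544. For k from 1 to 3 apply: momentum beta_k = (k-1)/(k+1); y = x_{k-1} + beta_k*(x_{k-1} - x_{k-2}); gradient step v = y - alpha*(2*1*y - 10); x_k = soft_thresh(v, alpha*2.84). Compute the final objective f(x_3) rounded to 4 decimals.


FISTA on f(x) = 1*x^2 - 10*x + 2.84*|x|
L = 2, alpha = 0.3114
Iteration 1: beta = 0.0, y = 4.544 + 0.0*(4.544 - 4.544) = 4.544
  grad(y) = -0.912, v = y - alpha*grad = 4.828
  prox(v) = soft_thresh(4.828, 0.8844) = 3.9436
Iteration 2: beta = 0.3333, y = 3.9436 + 0.3333*(3.9436 - 4.544) = 3.7435
  grad(y) = -2.513, v = y - alpha*grad = 4.526
  prox(v) = soft_thresh(4.526, 0.8844) = 3.6417
Iteration 3: beta = 0.5, y = 3.6417 + 0.5*(3.6417 - 3.9436) = 3.4907
  grad(y) = -3.0186, v = y - alpha*grad = 4.4307
  prox(v) = soft_thresh(4.4307, 0.8844) = 3.5463
f(x_3) = 1*3.5463^2 - 10*3.5463 + 2.84*|3.5463| = -12.8153


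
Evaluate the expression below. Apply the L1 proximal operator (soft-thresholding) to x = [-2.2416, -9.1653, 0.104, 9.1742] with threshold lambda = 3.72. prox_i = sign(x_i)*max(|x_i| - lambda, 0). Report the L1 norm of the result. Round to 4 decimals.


Soft-thresholding with lambda = 3.72:
prox(-2.2416) = sign(-2.2416)*max(|-2.2416| - 3.72, 0) = 0.0
prox(-9.1653) = sign(-9.1653)*max(|-9.1653| - 3.72, 0) = -5.4453
prox(0.104) = sign(0.104)*max(|0.104| - 3.72, 0) = 0.0
prox(9.1742) = sign(9.1742)*max(|9.1742| - 3.72, 0) = 5.4542
prox(x) = [0.0, -5.4453, 0.0, 5.4542]
||prox(x)||_1 = 0.0 + 5.4453 + 0.0 + 5.4542 = 10.8995


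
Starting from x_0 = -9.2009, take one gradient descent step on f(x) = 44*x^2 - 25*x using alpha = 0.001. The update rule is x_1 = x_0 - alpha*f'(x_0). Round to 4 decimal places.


We compute the gradient at x_0 and apply the update.
f'(x) = 88*x - 25
f'(-9.2009) = 88*-9.2009 - 25 = -834.6792
x_1 = -9.2009 - 0.001*-834.6792 = -8.3662
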